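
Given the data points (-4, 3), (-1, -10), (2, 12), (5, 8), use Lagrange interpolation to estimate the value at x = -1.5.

Lagrange interpolation formula:
P(x) = Σ yᵢ × Lᵢ(x)
where Lᵢ(x) = Π_{j≠i} (x - xⱼ)/(xᵢ - xⱼ)

L_0(-1.5) = (-1.5 - (-1))/(-4 - (-1)) × (-1.5 - 2)/(-4 - 2) × (-1.5 - 5)/(-4 - 5) = 0.070216
L_1(-1.5) = (-1.5 - (-4))/(-1 - (-4)) × (-1.5 - 2)/(-1 - 2) × (-1.5 - 5)/(-1 - 5) = 1.053241
L_2(-1.5) = (-1.5 - (-4))/(2 - (-4)) × (-1.5 - (-1))/(2 - (-1)) × (-1.5 - 5)/(2 - 5) = -0.150463
L_3(-1.5) = (-1.5 - (-4))/(5 - (-4)) × (-1.5 - (-1))/(5 - (-1)) × (-1.5 - 2)/(5 - 2) = 0.027006

P(-1.5) = 3×L_0(-1.5) + (-10)×L_1(-1.5) + 12×L_2(-1.5) + 8×L_3(-1.5)
P(-1.5) = -11.911265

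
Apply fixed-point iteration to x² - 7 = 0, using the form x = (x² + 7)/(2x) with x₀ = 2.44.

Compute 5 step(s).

Equation: x² - 7 = 0
Fixed-point form: x = (x² + 7)/(2x)
x₀ = 2.44

x_1 = g(2.440000) = 2.654426
x_2 = g(2.654426) = 2.645765
x_3 = g(2.645765) = 2.645751
x_4 = g(2.645751) = 2.645751
x_5 = g(2.645751) = 2.645751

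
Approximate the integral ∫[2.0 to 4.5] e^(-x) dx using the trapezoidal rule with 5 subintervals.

f(x) = e^(-x)
a = 2.0, b = 4.5, n = 5
h = (b - a)/n = 0.500000

Trapezoidal rule: (h/2)[f(x₀) + 2f(x₁) + 2f(x₂) + ... + f(xₙ)]

x_0 = 2.0000, f(x_0) = 0.135335, coefficient = 1
x_1 = 2.5000, f(x_1) = 0.082085, coefficient = 2
x_2 = 3.0000, f(x_2) = 0.049787, coefficient = 2
x_3 = 3.5000, f(x_3) = 0.030197, coefficient = 2
x_4 = 4.0000, f(x_4) = 0.018316, coefficient = 2
x_5 = 4.5000, f(x_5) = 0.011109, coefficient = 1

I ≈ (0.500000/2) × 0.507214 = 0.126804
Exact value: 0.124226
Error: 0.002577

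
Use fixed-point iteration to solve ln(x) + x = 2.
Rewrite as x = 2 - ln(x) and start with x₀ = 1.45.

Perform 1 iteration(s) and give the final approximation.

Equation: ln(x) + x = 2
Fixed-point form: x = 2 - ln(x)
x₀ = 1.45

x_1 = g(1.450000) = 1.628436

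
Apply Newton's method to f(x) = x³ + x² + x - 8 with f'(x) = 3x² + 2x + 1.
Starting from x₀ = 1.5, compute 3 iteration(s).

f(x) = x³ + x² + x - 8
f'(x) = 3x² + 2x + 1
x₀ = 1.5

Newton-Raphson formula: x_{n+1} = x_n - f(x_n)/f'(x_n)

Iteration 1:
  f(1.500000) = -0.875000
  f'(1.500000) = 10.750000
  x_1 = 1.500000 - (-0.875000)/10.750000 = 1.581395
Iteration 2:
  f(1.581395) = 0.036978
  f'(1.581395) = 11.665224
  x_2 = 1.581395 - 0.036978/11.665224 = 1.578225
Iteration 3:
  f(1.578225) = 0.000058
  f'(1.578225) = 11.628837
  x_3 = 1.578225 - 0.000058/11.628837 = 1.578220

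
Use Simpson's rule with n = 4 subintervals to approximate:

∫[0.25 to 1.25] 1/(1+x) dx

f(x) = 1/(1+x)
a = 0.25, b = 1.25, n = 4
h = (b - a)/n = 0.250000

Simpson's rule: (h/3)[f(x₀) + 4f(x₁) + 2f(x₂) + ... + f(xₙ)]

x_0 = 0.2500, f(x_0) = 0.800000, coefficient = 1
x_1 = 0.5000, f(x_1) = 0.666667, coefficient = 4
x_2 = 0.7500, f(x_2) = 0.571429, coefficient = 2
x_3 = 1.0000, f(x_3) = 0.500000, coefficient = 4
x_4 = 1.2500, f(x_4) = 0.444444, coefficient = 1

I ≈ (0.250000/3) × 7.053968 = 0.587831
Exact value: 0.587787
Error: 0.000044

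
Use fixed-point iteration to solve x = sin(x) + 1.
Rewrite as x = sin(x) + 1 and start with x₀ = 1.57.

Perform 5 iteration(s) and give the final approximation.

Equation: x = sin(x) + 1
Fixed-point form: x = sin(x) + 1
x₀ = 1.57

x_1 = g(1.570000) = 2.000000
x_2 = g(2.000000) = 1.909298
x_3 = g(1.909298) = 1.943253
x_4 = g(1.943253) = 1.931436
x_5 = g(1.931436) = 1.935671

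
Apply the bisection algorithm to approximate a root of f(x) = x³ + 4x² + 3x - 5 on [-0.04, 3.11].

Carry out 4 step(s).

f(x) = x³ + 4x² + 3x - 5
Initial interval: [-0.04, 3.11]

Iteration 1:
  c_1 = (-0.040000 + 3.110000)/2 = 1.535000
  f(c_1) = f(1.535000) = 12.646705
  f(a) × f(c) < 0, new interval: [-0.040000, 1.535000]
Iteration 2:
  c_2 = (-0.040000 + 1.535000)/2 = 0.747500
  f(c_2) = f(0.747500) = -0.104805
  f(a) × f(c) ≥ 0, new interval: [0.747500, 1.535000]
Iteration 3:
  c_3 = (0.747500 + 1.535000)/2 = 1.141250
  f(c_3) = f(1.141250) = 5.119979
  f(a) × f(c) < 0, new interval: [0.747500, 1.141250]
Iteration 4:
  c_4 = (0.747500 + 1.141250)/2 = 0.944375
  f(c_4) = f(0.944375) = 2.242737
  f(a) × f(c) < 0, new interval: [0.747500, 0.944375]

After 4 iteration(s), the approximation is c_4 = 0.944375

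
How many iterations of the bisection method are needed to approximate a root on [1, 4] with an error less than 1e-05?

We need (b-a)/2^n ≤ 1e-05
(4 - 1)/2^n ≤ 1e-05
3/2^n ≤ 1e-05
2^n ≥ 300000
n ≥ log₂(300000) = 18.19
n ≥ 19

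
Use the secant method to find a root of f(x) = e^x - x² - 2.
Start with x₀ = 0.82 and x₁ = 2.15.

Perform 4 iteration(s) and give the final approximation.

f(x) = e^x - x² - 2
x₀ = 0.82, x₁ = 2.15

Secant formula: x_{n+1} = x_n - f(x_n)(x_n - x_{n-1})/(f(x_n) - f(x_{n-1}))

Iteration 1:
  f(0.820000) = -0.401900
  f(2.150000) = 1.962358
  x_2 = 2.150000 - 1.962358×(2.150000 - 0.820000)/(1.962358 - (-0.401900))
       = 1.046087
Iteration 2:
  f(2.150000) = 1.962358
  f(1.046087) = -0.247807
  x_3 = 1.046087 - (-0.247807)×(1.046087 - 2.150000)/(-0.247807 - 1.962358)
       = 1.169859
Iteration 3:
  f(1.046087) = -0.247807
  f(1.169859) = -0.147032
  x_4 = 1.169859 - (-0.147032)×(1.169859 - 1.046087)/(-0.147032 - (-0.247807))
       = 1.350443
Iteration 4:
  f(1.169859) = -0.147032
  f(1.350443) = 0.035438
  x_5 = 1.350443 - 0.035438×(1.350443 - 1.169859)/(0.035438 - (-0.147032))
       = 1.315371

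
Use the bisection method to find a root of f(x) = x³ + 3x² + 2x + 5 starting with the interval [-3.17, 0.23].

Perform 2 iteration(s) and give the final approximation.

f(x) = x³ + 3x² + 2x + 5
Initial interval: [-3.17, 0.23]

Iteration 1:
  c_1 = (-3.170000 + 0.230000)/2 = -1.470000
  f(c_1) = f(-1.470000) = 5.366177
  f(a) × f(c) < 0, new interval: [-3.170000, -1.470000]
Iteration 2:
  c_2 = (-3.170000 + (-1.470000))/2 = -2.320000
  f(c_2) = f(-2.320000) = 4.020032
  f(a) × f(c) < 0, new interval: [-3.170000, -2.320000]

After 2 iteration(s), the approximation is c_2 = -2.320000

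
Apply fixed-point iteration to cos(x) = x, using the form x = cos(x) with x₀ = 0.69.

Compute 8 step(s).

Equation: cos(x) = x
Fixed-point form: x = cos(x)
x₀ = 0.69

x_1 = g(0.690000) = 0.771246
x_2 = g(0.771246) = 0.717043
x_3 = g(0.717043) = 0.753752
x_4 = g(0.753752) = 0.729126
x_5 = g(0.729126) = 0.745757
x_6 = g(0.745757) = 0.734574
x_7 = g(0.734574) = 0.742116
x_8 = g(0.742116) = 0.737040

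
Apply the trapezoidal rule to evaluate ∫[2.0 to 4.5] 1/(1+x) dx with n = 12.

f(x) = 1/(1+x)
a = 2.0, b = 4.5, n = 12
h = (b - a)/n = 0.208333

Trapezoidal rule: (h/2)[f(x₀) + 2f(x₁) + 2f(x₂) + ... + f(xₙ)]

x_0 = 2.0000, f(x_0) = 0.333333, coefficient = 1
x_1 = 2.2083, f(x_1) = 0.311688, coefficient = 2
x_2 = 2.4167, f(x_2) = 0.292683, coefficient = 2
x_3 = 2.6250, f(x_3) = 0.275862, coefficient = 2
x_4 = 2.8333, f(x_4) = 0.260870, coefficient = 2
x_5 = 3.0417, f(x_5) = 0.247423, coefficient = 2
x_6 = 3.2500, f(x_6) = 0.235294, coefficient = 2
x_7 = 3.4583, f(x_7) = 0.224299, coefficient = 2
x_8 = 3.6667, f(x_8) = 0.214286, coefficient = 2
x_9 = 3.8750, f(x_9) = 0.205128, coefficient = 2
x_10 = 4.0833, f(x_10) = 0.196721, coefficient = 2
x_11 = 4.2917, f(x_11) = 0.188976, coefficient = 2
x_12 = 4.5000, f(x_12) = 0.181818, coefficient = 1

I ≈ (0.208333/2) × 5.821612 = 0.606418
Exact value: 0.606136
Error: 0.000282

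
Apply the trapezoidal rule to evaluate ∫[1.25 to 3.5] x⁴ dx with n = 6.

f(x) = x⁴
a = 1.25, b = 3.5, n = 6
h = (b - a)/n = 0.375000

Trapezoidal rule: (h/2)[f(x₀) + 2f(x₁) + 2f(x₂) + ... + f(xₙ)]

x_0 = 1.2500, f(x_0) = 2.441406, coefficient = 1
x_1 = 1.6250, f(x_1) = 6.972900, coefficient = 2
x_2 = 2.0000, f(x_2) = 16.000000, coefficient = 2
x_3 = 2.3750, f(x_3) = 31.816650, coefficient = 2
x_4 = 2.7500, f(x_4) = 57.191406, coefficient = 2
x_5 = 3.1250, f(x_5) = 95.367432, coefficient = 2
x_6 = 3.5000, f(x_6) = 150.062500, coefficient = 1

I ≈ (0.375000/2) × 567.200684 = 106.350128
Exact value: 104.433398
Error: 1.916730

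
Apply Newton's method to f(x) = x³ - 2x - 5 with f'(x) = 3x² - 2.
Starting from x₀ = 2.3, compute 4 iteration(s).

f(x) = x³ - 2x - 5
f'(x) = 3x² - 2
x₀ = 2.3

Newton-Raphson formula: x_{n+1} = x_n - f(x_n)/f'(x_n)

Iteration 1:
  f(2.300000) = 2.567000
  f'(2.300000) = 13.870000
  x_1 = 2.300000 - 2.567000/13.870000 = 2.114924
Iteration 2:
  f(2.114924) = 0.230006
  f'(2.114924) = 11.418714
  x_2 = 2.114924 - 0.230006/11.418714 = 2.094781
Iteration 3:
  f(2.094781) = 0.002566
  f'(2.094781) = 11.164327
  x_3 = 2.094781 - 0.002566/11.164327 = 2.094552
Iteration 4:
  f(2.094552) = 0.000000
  f'(2.094552) = 11.161438
  x_4 = 2.094552 - 0.000000/11.161438 = 2.094551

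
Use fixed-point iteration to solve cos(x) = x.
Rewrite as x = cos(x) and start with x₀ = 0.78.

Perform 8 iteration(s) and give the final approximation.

Equation: cos(x) = x
Fixed-point form: x = cos(x)
x₀ = 0.78

x_1 = g(0.780000) = 0.710914
x_2 = g(0.710914) = 0.757766
x_3 = g(0.757766) = 0.726373
x_4 = g(0.726373) = 0.747588
x_5 = g(0.747588) = 0.733331
x_6 = g(0.733331) = 0.742949
x_7 = g(0.742949) = 0.736477
x_8 = g(0.736477) = 0.740840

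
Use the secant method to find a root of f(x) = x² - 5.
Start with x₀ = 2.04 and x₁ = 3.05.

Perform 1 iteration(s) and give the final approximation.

f(x) = x² - 5
x₀ = 2.04, x₁ = 3.05

Secant formula: x_{n+1} = x_n - f(x_n)(x_n - x_{n-1})/(f(x_n) - f(x_{n-1}))

Iteration 1:
  f(2.040000) = -0.838400
  f(3.050000) = 4.302500
  x_2 = 3.050000 - 4.302500×(3.050000 - 2.040000)/(4.302500 - (-0.838400))
       = 2.204715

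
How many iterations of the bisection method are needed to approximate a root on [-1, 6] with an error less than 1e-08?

We need (b-a)/2^n ≤ 1e-08
(6 - (-1))/2^n ≤ 1e-08
7/2^n ≤ 1e-08
2^n ≥ 700000000
n ≥ log₂(700000000) = 29.38
n ≥ 30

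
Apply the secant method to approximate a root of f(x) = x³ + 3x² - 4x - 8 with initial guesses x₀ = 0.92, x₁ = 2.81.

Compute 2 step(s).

f(x) = x³ + 3x² - 4x - 8
x₀ = 0.92, x₁ = 2.81

Secant formula: x_{n+1} = x_n - f(x_n)(x_n - x_{n-1})/(f(x_n) - f(x_{n-1}))

Iteration 1:
  f(0.920000) = -8.362112
  f(2.810000) = 26.636341
  x_2 = 2.810000 - 26.636341×(2.810000 - 0.920000)/(26.636341 - (-8.362112))
       = 1.371574
Iteration 2:
  f(2.810000) = 26.636341
  f(1.371574) = -5.262424
  x_3 = 1.371574 - (-5.262424)×(1.371574 - 2.810000)/(-5.262424 - 26.636341)
       = 1.608875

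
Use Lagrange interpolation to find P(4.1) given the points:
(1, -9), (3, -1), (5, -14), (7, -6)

Lagrange interpolation formula:
P(x) = Σ yᵢ × Lᵢ(x)
where Lᵢ(x) = Π_{j≠i} (x - xⱼ)/(xᵢ - xⱼ)

L_0(4.1) = (4.1 - 3)/(1 - 3) × (4.1 - 5)/(1 - 5) × (4.1 - 7)/(1 - 7) = -0.059813
L_1(4.1) = (4.1 - 1)/(3 - 1) × (4.1 - 5)/(3 - 5) × (4.1 - 7)/(3 - 7) = 0.505688
L_2(4.1) = (4.1 - 1)/(5 - 1) × (4.1 - 3)/(5 - 3) × (4.1 - 7)/(5 - 7) = 0.618062
L_3(4.1) = (4.1 - 1)/(7 - 1) × (4.1 - 3)/(7 - 3) × (4.1 - 5)/(7 - 5) = -0.063938

P(4.1) = (-9)×L_0(4.1) + (-1)×L_1(4.1) + (-14)×L_2(4.1) + (-6)×L_3(4.1)
P(4.1) = -8.236625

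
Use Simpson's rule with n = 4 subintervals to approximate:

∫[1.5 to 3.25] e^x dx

f(x) = e^x
a = 1.5, b = 3.25, n = 4
h = (b - a)/n = 0.437500

Simpson's rule: (h/3)[f(x₀) + 4f(x₁) + 2f(x₂) + ... + f(xₙ)]

x_0 = 1.5000, f(x_0) = 4.481689, coefficient = 1
x_1 = 1.9375, f(x_1) = 6.941376, coefficient = 4
x_2 = 2.3750, f(x_2) = 10.751013, coefficient = 2
x_3 = 2.8125, f(x_3) = 16.651495, coefficient = 4
x_4 = 3.2500, f(x_4) = 25.790340, coefficient = 1

I ≈ (0.437500/3) × 146.145538 = 21.312891
Exact value: 21.308651
Error: 0.004240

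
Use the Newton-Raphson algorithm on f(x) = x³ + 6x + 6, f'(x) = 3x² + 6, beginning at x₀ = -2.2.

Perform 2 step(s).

f(x) = x³ + 6x + 6
f'(x) = 3x² + 6
x₀ = -2.2

Newton-Raphson formula: x_{n+1} = x_n - f(x_n)/f'(x_n)

Iteration 1:
  f(-2.200000) = -17.848000
  f'(-2.200000) = 20.520000
  x_1 = -2.200000 - (-17.848000)/20.520000 = -1.330214
Iteration 2:
  f(-1.330214) = -4.335062
  f'(-1.330214) = 11.308411
  x_2 = -1.330214 - (-4.335062)/11.308411 = -0.946866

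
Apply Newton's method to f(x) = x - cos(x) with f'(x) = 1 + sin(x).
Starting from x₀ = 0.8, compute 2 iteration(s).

f(x) = x - cos(x)
f'(x) = 1 + sin(x)
x₀ = 0.8

Newton-Raphson formula: x_{n+1} = x_n - f(x_n)/f'(x_n)

Iteration 1:
  f(0.800000) = 0.103293
  f'(0.800000) = 1.717356
  x_1 = 0.800000 - 0.103293/1.717356 = 0.739853
Iteration 2:
  f(0.739853) = 0.001286
  f'(0.739853) = 1.674180
  x_2 = 0.739853 - 0.001286/1.674180 = 0.739085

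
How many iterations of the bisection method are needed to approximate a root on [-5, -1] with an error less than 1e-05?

We need (b-a)/2^n ≤ 1e-05
(-1 - (-5))/2^n ≤ 1e-05
4/2^n ≤ 1e-05
2^n ≥ 400000
n ≥ log₂(400000) = 18.61
n ≥ 19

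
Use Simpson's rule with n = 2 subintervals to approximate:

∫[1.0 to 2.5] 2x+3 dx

f(x) = 2x+3
a = 1.0, b = 2.5, n = 2
h = (b - a)/n = 0.750000

Simpson's rule: (h/3)[f(x₀) + 4f(x₁) + 2f(x₂) + ... + f(xₙ)]

x_0 = 1.0000, f(x_0) = 5.000000, coefficient = 1
x_1 = 1.7500, f(x_1) = 6.500000, coefficient = 4
x_2 = 2.5000, f(x_2) = 8.000000, coefficient = 1

I ≈ (0.750000/3) × 39.000000 = 9.750000
Exact value: 9.750000
Error: 0.000000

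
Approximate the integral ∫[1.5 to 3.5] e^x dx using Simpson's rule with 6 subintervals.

f(x) = e^x
a = 1.5, b = 3.5, n = 6
h = (b - a)/n = 0.333333

Simpson's rule: (h/3)[f(x₀) + 4f(x₁) + 2f(x₂) + ... + f(xₙ)]

x_0 = 1.5000, f(x_0) = 4.481689, coefficient = 1
x_1 = 1.8333, f(x_1) = 6.254701, coefficient = 4
x_2 = 2.1667, f(x_2) = 8.729138, coefficient = 2
x_3 = 2.5000, f(x_3) = 12.182494, coefficient = 4
x_4 = 2.8333, f(x_4) = 17.002040, coefficient = 2
x_5 = 3.1667, f(x_5) = 23.728258, coefficient = 4
x_6 = 3.5000, f(x_6) = 33.115452, coefficient = 1

I ≈ (0.333333/3) × 257.721310 = 28.635701
Exact value: 28.633763
Error: 0.001938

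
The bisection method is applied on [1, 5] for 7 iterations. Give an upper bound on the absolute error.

Bisection error bound: |error| ≤ (b-a)/2^n
|error| ≤ (5 - 1)/2^7 = 4/2^7
|error| ≤ 0.0312500000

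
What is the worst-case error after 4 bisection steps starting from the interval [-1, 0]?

Bisection error bound: |error| ≤ (b-a)/2^n
|error| ≤ (0 - (-1))/2^4 = 1/2^4
|error| ≤ 0.0625000000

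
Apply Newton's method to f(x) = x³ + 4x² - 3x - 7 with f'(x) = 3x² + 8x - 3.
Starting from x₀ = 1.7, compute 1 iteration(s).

f(x) = x³ + 4x² - 3x - 7
f'(x) = 3x² + 8x - 3
x₀ = 1.7

Newton-Raphson formula: x_{n+1} = x_n - f(x_n)/f'(x_n)

Iteration 1:
  f(1.700000) = 4.373000
  f'(1.700000) = 19.270000
  x_1 = 1.700000 - 4.373000/19.270000 = 1.473067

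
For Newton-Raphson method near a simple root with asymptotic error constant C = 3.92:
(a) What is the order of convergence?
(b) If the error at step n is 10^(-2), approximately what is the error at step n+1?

(a) Newton-Raphson has quadratic (order 2) convergence near simple roots.
    This means |e_{n+1}| ≈ C|e_n|².

(b) With |e_n| = 10^(-2) and C = 3.92:
    |e_{n+1}| ≈ 3.92 × (10^(-2))² = 3.92 × 10^(-4)

(a) 2 (quadratic); (b) |e_{n+1}| ≈ 3.920e-04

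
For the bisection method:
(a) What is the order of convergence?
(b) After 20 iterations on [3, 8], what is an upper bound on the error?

(a) Bisection has linear (order 1) convergence; the error is halved each step.

(b) Error bound = (b-a)/2^n = (8 - 3)/2^{20}
    = 5/2^{20}

(a) 1 (linear); (b) error ≤ 4.77e-06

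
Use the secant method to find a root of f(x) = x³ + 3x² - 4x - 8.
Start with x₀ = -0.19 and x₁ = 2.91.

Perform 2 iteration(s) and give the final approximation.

f(x) = x³ + 3x² - 4x - 8
x₀ = -0.19, x₁ = 2.91

Secant formula: x_{n+1} = x_n - f(x_n)(x_n - x_{n-1})/(f(x_n) - f(x_{n-1}))

Iteration 1:
  f(-0.190000) = -7.138559
  f(2.910000) = 30.406471
  x_2 = 2.910000 - 30.406471×(2.910000 - (-0.190000))/(30.406471 - (-7.138559))
       = 0.399413
Iteration 2:
  f(2.910000) = 30.406471
  f(0.399413) = -9.055341
  x_3 = 0.399413 - (-9.055341)×(0.399413 - 2.910000)/(-9.055341 - 30.406471)
       = 0.975520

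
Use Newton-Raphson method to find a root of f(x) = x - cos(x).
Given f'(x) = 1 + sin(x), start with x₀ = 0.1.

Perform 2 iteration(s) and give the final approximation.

f(x) = x - cos(x)
f'(x) = 1 + sin(x)
x₀ = 0.1

Newton-Raphson formula: x_{n+1} = x_n - f(x_n)/f'(x_n)

Iteration 1:
  f(0.100000) = -0.895004
  f'(0.100000) = 1.099833
  x_1 = 0.100000 - (-0.895004)/1.099833 = 0.913763
Iteration 2:
  f(0.913763) = 0.302993
  f'(0.913763) = 1.791808
  x_2 = 0.913763 - 0.302993/1.791808 = 0.744664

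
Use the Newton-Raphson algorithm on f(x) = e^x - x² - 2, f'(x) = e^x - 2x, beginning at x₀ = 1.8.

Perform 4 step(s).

f(x) = e^x - x² - 2
f'(x) = e^x - 2x
x₀ = 1.8

Newton-Raphson formula: x_{n+1} = x_n - f(x_n)/f'(x_n)

Iteration 1:
  f(1.800000) = 0.809647
  f'(1.800000) = 2.449647
  x_1 = 1.800000 - 0.809647/2.449647 = 1.469484
Iteration 2:
  f(1.469484) = 0.187608
  f'(1.469484) = 1.408024
  x_2 = 1.469484 - 0.187608/1.408024 = 1.336242
Iteration 3:
  f(1.336242) = 0.019175
  f'(1.336242) = 1.132234
  x_3 = 1.336242 - 0.019175/1.132234 = 1.319306
Iteration 4:
  f(1.319306) = 0.000256
  f'(1.319306) = 1.102212
  x_4 = 1.319306 - 0.000256/1.102212 = 1.319074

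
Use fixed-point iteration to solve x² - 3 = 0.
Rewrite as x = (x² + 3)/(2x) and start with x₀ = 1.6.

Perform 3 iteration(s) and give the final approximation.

Equation: x² - 3 = 0
Fixed-point form: x = (x² + 3)/(2x)
x₀ = 1.6

x_1 = g(1.600000) = 1.737500
x_2 = g(1.737500) = 1.732059
x_3 = g(1.732059) = 1.732051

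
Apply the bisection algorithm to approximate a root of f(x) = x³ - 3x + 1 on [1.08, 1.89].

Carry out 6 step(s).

f(x) = x³ - 3x + 1
Initial interval: [1.08, 1.89]

Iteration 1:
  c_1 = (1.080000 + 1.890000)/2 = 1.485000
  f(c_1) = f(1.485000) = -0.180241
  f(a) × f(c) ≥ 0, new interval: [1.485000, 1.890000]
Iteration 2:
  c_2 = (1.485000 + 1.890000)/2 = 1.687500
  f(c_2) = f(1.687500) = 0.742920
  f(a) × f(c) < 0, new interval: [1.485000, 1.687500]
Iteration 3:
  c_3 = (1.485000 + 1.687500)/2 = 1.586250
  f(c_3) = f(1.586250) = 0.232555
  f(a) × f(c) < 0, new interval: [1.485000, 1.586250]
Iteration 4:
  c_4 = (1.485000 + 1.586250)/2 = 1.535625
  f(c_4) = f(1.535625) = 0.014350
  f(a) × f(c) < 0, new interval: [1.485000, 1.535625]
Iteration 5:
  c_5 = (1.485000 + 1.535625)/2 = 1.510312
  f(c_5) = f(1.510312) = -0.085848
  f(a) × f(c) ≥ 0, new interval: [1.510312, 1.535625]
Iteration 6:
  c_6 = (1.510312 + 1.535625)/2 = 1.522969
  f(c_6) = f(1.522969) = -0.036481
  f(a) × f(c) ≥ 0, new interval: [1.522969, 1.535625]

After 6 iteration(s), the approximation is c_6 = 1.522969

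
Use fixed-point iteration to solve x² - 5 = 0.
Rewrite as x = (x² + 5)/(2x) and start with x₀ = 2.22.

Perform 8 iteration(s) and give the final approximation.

Equation: x² - 5 = 0
Fixed-point form: x = (x² + 5)/(2x)
x₀ = 2.22

x_1 = g(2.220000) = 2.236126
x_2 = g(2.236126) = 2.236068
x_3 = g(2.236068) = 2.236068
x_4 = g(2.236068) = 2.236068
x_5 = g(2.236068) = 2.236068
x_6 = g(2.236068) = 2.236068
x_7 = g(2.236068) = 2.236068
x_8 = g(2.236068) = 2.236068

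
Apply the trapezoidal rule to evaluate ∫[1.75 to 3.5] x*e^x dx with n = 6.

f(x) = x*e^x
a = 1.75, b = 3.5, n = 6
h = (b - a)/n = 0.291667

Trapezoidal rule: (h/2)[f(x₀) + 2f(x₁) + 2f(x₂) + ... + f(xₙ)]

x_0 = 1.7500, f(x_0) = 10.070555, coefficient = 1
x_1 = 2.0417, f(x_1) = 15.727852, coefficient = 2
x_2 = 2.3333, f(x_2) = 24.061937, coefficient = 2
x_3 = 2.6250, f(x_3) = 36.237007, coefficient = 2
x_4 = 2.9167, f(x_4) = 53.898793, coefficient = 2
x_5 = 3.2083, f(x_5) = 79.367179, coefficient = 2
x_6 = 3.5000, f(x_6) = 115.904082, coefficient = 1

I ≈ (0.291667/2) × 544.560172 = 79.415025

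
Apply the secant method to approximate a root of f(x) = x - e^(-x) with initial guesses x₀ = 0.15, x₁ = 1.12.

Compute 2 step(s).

f(x) = x - e^(-x)
x₀ = 0.15, x₁ = 1.12

Secant formula: x_{n+1} = x_n - f(x_n)(x_n - x_{n-1})/(f(x_n) - f(x_{n-1}))

Iteration 1:
  f(0.150000) = -0.710708
  f(1.120000) = 0.793720
  x_2 = 1.120000 - 0.793720×(1.120000 - 0.150000)/(0.793720 - (-0.710708))
       = 0.608238
Iteration 2:
  f(1.120000) = 0.793720
  f(0.608238) = 0.063929
  x_3 = 0.608238 - 0.063929×(0.608238 - 1.120000)/(0.063929 - 0.793720)
       = 0.563408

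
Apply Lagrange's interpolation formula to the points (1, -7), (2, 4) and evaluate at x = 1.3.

Lagrange interpolation formula:
P(x) = Σ yᵢ × Lᵢ(x)
where Lᵢ(x) = Π_{j≠i} (x - xⱼ)/(xᵢ - xⱼ)

L_0(1.3) = (1.3 - 2)/(1 - 2) = 0.700000
L_1(1.3) = (1.3 - 1)/(2 - 1) = 0.300000

P(1.3) = (-7)×L_0(1.3) + 4×L_1(1.3)
P(1.3) = -3.700000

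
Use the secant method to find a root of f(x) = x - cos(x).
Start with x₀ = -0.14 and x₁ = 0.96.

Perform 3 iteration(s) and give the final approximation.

f(x) = x - cos(x)
x₀ = -0.14, x₁ = 0.96

Secant formula: x_{n+1} = x_n - f(x_n)(x_n - x_{n-1})/(f(x_n) - f(x_{n-1}))

Iteration 1:
  f(-0.140000) = -1.130216
  f(0.960000) = 0.386480
  x_2 = 0.960000 - 0.386480×(0.960000 - (-0.140000))/(0.386480 - (-1.130216))
       = 0.679701
Iteration 2:
  f(0.960000) = 0.386480
  f(0.679701) = -0.098059
  x_3 = 0.679701 - (-0.098059)×(0.679701 - 0.960000)/(-0.098059 - 0.386480)
       = 0.736427
Iteration 3:
  f(0.679701) = -0.098059
  f(0.736427) = -0.004446
  x_4 = 0.736427 - (-0.004446)×(0.736427 - 0.679701)/(-0.004446 - (-0.098059))
       = 0.739121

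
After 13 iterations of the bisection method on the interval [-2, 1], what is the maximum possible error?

Bisection error bound: |error| ≤ (b-a)/2^n
|error| ≤ (1 - (-2))/2^13 = 3/2^13
|error| ≤ 0.0003662109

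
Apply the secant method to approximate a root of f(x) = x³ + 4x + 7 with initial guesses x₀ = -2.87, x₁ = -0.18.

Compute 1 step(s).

f(x) = x³ + 4x + 7
x₀ = -2.87, x₁ = -0.18

Secant formula: x_{n+1} = x_n - f(x_n)(x_n - x_{n-1})/(f(x_n) - f(x_{n-1}))

Iteration 1:
  f(-2.870000) = -28.119903
  f(-0.180000) = 6.274168
  x_2 = -0.180000 - 6.274168×(-0.180000 - (-2.870000))/(6.274168 - (-28.119903))
       = -0.670710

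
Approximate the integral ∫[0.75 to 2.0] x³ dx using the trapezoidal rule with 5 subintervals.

f(x) = x³
a = 0.75, b = 2.0, n = 5
h = (b - a)/n = 0.250000

Trapezoidal rule: (h/2)[f(x₀) + 2f(x₁) + 2f(x₂) + ... + f(xₙ)]

x_0 = 0.7500, f(x_0) = 0.421875, coefficient = 1
x_1 = 1.0000, f(x_1) = 1.000000, coefficient = 2
x_2 = 1.2500, f(x_2) = 1.953125, coefficient = 2
x_3 = 1.5000, f(x_3) = 3.375000, coefficient = 2
x_4 = 1.7500, f(x_4) = 5.359375, coefficient = 2
x_5 = 2.0000, f(x_5) = 8.000000, coefficient = 1

I ≈ (0.250000/2) × 31.796875 = 3.974609
Exact value: 3.920898
Error: 0.053711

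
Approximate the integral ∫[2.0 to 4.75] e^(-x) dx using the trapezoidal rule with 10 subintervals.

f(x) = e^(-x)
a = 2.0, b = 4.75, n = 10
h = (b - a)/n = 0.275000

Trapezoidal rule: (h/2)[f(x₀) + 2f(x₁) + 2f(x₂) + ... + f(xₙ)]

x_0 = 2.0000, f(x_0) = 0.135335, coefficient = 1
x_1 = 2.2750, f(x_1) = 0.102797, coefficient = 2
x_2 = 2.5500, f(x_2) = 0.078082, coefficient = 2
x_3 = 2.8250, f(x_3) = 0.059309, coefficient = 2
x_4 = 3.1000, f(x_4) = 0.045049, coefficient = 2
x_5 = 3.3750, f(x_5) = 0.034218, coefficient = 2
x_6 = 3.6500, f(x_6) = 0.025991, coefficient = 2
x_7 = 3.9250, f(x_7) = 0.019742, coefficient = 2
x_8 = 4.2000, f(x_8) = 0.014996, coefficient = 2
x_9 = 4.4750, f(x_9) = 0.011390, coefficient = 2
x_10 = 4.7500, f(x_10) = 0.008652, coefficient = 1

I ≈ (0.275000/2) × 0.927134 = 0.127481
Exact value: 0.126684
Error: 0.000797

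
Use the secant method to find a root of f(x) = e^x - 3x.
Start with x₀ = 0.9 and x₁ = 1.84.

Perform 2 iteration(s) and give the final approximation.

f(x) = e^x - 3x
x₀ = 0.9, x₁ = 1.84

Secant formula: x_{n+1} = x_n - f(x_n)(x_n - x_{n-1})/(f(x_n) - f(x_{n-1}))

Iteration 1:
  f(0.900000) = -0.240397
  f(1.840000) = 0.776538
  x_2 = 1.840000 - 0.776538×(1.840000 - 0.900000)/(0.776538 - (-0.240397))
       = 1.122210
Iteration 2:
  f(1.840000) = 0.776538
  f(1.122210) = -0.294995
  x_3 = 1.122210 - (-0.294995)×(1.122210 - 1.840000)/(-0.294995 - 0.776538)
       = 1.319819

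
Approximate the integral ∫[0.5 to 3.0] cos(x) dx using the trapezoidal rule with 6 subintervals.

f(x) = cos(x)
a = 0.5, b = 3.0, n = 6
h = (b - a)/n = 0.416667

Trapezoidal rule: (h/2)[f(x₀) + 2f(x₁) + 2f(x₂) + ... + f(xₙ)]

x_0 = 0.5000, f(x_0) = 0.877583, coefficient = 1
x_1 = 0.9167, f(x_1) = 0.608469, coefficient = 2
x_2 = 1.3333, f(x_2) = 0.235238, coefficient = 2
x_3 = 1.7500, f(x_3) = -0.178246, coefficient = 2
x_4 = 2.1667, f(x_4) = -0.561229, coefficient = 2
x_5 = 2.5833, f(x_5) = -0.848178, coefficient = 2
x_6 = 3.0000, f(x_6) = -0.989992, coefficient = 1

I ≈ (0.416667/2) × -1.600305 = -0.333397
Exact value: -0.338306
Error: 0.004909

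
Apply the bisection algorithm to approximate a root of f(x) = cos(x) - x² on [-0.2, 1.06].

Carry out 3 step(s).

f(x) = cos(x) - x²
Initial interval: [-0.2, 1.06]

Iteration 1:
  c_1 = (-0.200000 + 1.060000)/2 = 0.430000
  f(c_1) = f(0.430000) = 0.724066
  f(a) × f(c) ≥ 0, new interval: [0.430000, 1.060000]
Iteration 2:
  c_2 = (0.430000 + 1.060000)/2 = 0.745000
  f(c_2) = f(0.745000) = 0.180063
  f(a) × f(c) ≥ 0, new interval: [0.745000, 1.060000]
Iteration 3:
  c_3 = (0.745000 + 1.060000)/2 = 0.902500
  f(c_3) = f(0.902500) = -0.194857
  f(a) × f(c) < 0, new interval: [0.745000, 0.902500]

After 3 iteration(s), the approximation is c_3 = 0.902500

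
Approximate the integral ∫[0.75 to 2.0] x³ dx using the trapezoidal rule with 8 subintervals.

f(x) = x³
a = 0.75, b = 2.0, n = 8
h = (b - a)/n = 0.156250

Trapezoidal rule: (h/2)[f(x₀) + 2f(x₁) + 2f(x₂) + ... + f(xₙ)]

x_0 = 0.7500, f(x_0) = 0.421875, coefficient = 1
x_1 = 0.9062, f(x_1) = 0.744293, coefficient = 2
x_2 = 1.0625, f(x_2) = 1.199463, coefficient = 2
x_3 = 1.2188, f(x_3) = 1.810272, coefficient = 2
x_4 = 1.3750, f(x_4) = 2.599609, coefficient = 2
x_5 = 1.5312, f(x_5) = 3.590363, coefficient = 2
x_6 = 1.6875, f(x_6) = 4.805420, coefficient = 2
x_7 = 1.8438, f(x_7) = 6.267670, coefficient = 2
x_8 = 2.0000, f(x_8) = 8.000000, coefficient = 1

I ≈ (0.156250/2) × 50.456055 = 3.941879
Exact value: 3.920898
Error: 0.020981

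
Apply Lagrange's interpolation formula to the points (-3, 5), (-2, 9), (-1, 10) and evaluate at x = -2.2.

Lagrange interpolation formula:
P(x) = Σ yᵢ × Lᵢ(x)
where Lᵢ(x) = Π_{j≠i} (x - xⱼ)/(xᵢ - xⱼ)

L_0(-2.2) = (-2.2 - (-2))/(-3 - (-2)) × (-2.2 - (-1))/(-3 - (-1)) = 0.120000
L_1(-2.2) = (-2.2 - (-3))/(-2 - (-3)) × (-2.2 - (-1))/(-2 - (-1)) = 0.960000
L_2(-2.2) = (-2.2 - (-3))/(-1 - (-3)) × (-2.2 - (-2))/(-1 - (-2)) = -0.080000

P(-2.2) = 5×L_0(-2.2) + 9×L_1(-2.2) + 10×L_2(-2.2)
P(-2.2) = 8.440000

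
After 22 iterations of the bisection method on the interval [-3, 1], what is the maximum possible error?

Bisection error bound: |error| ≤ (b-a)/2^n
|error| ≤ (1 - (-3))/2^22 = 4/2^22
|error| ≤ 0.0000009537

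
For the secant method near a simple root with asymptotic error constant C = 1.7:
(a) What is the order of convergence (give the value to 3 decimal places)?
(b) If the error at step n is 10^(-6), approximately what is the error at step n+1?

(a) Secant method has superlinear convergence with order φ = (1+√5)/2 ≈ 1.618.
    This means |e_{n+1}| ≈ C|e_n|^1.618.

(b) With |e_n| = 10^(-6) and C = 1.7:
    |e_{n+1}| ≈ 1.7 × (10^(-6))^1.618 = 1.7 × 10^(-9.71)

(a) ≈ 1.618 (golden ratio); (b) |e_{n+1}| ≈ 3.328e-10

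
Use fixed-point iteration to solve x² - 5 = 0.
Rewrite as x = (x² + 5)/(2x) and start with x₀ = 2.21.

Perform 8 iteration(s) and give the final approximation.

Equation: x² - 5 = 0
Fixed-point form: x = (x² + 5)/(2x)
x₀ = 2.21

x_1 = g(2.210000) = 2.236222
x_2 = g(2.236222) = 2.236068
x_3 = g(2.236068) = 2.236068
x_4 = g(2.236068) = 2.236068
x_5 = g(2.236068) = 2.236068
x_6 = g(2.236068) = 2.236068
x_7 = g(2.236068) = 2.236068
x_8 = g(2.236068) = 2.236068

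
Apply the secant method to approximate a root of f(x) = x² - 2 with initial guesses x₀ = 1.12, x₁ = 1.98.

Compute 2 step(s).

f(x) = x² - 2
x₀ = 1.12, x₁ = 1.98

Secant formula: x_{n+1} = x_n - f(x_n)(x_n - x_{n-1})/(f(x_n) - f(x_{n-1}))

Iteration 1:
  f(1.120000) = -0.745600
  f(1.980000) = 1.920400
  x_2 = 1.980000 - 1.920400×(1.980000 - 1.120000)/(1.920400 - (-0.745600))
       = 1.360516
Iteration 2:
  f(1.980000) = 1.920400
  f(1.360516) = -0.148996
  x_3 = 1.360516 - (-0.148996)×(1.360516 - 1.980000)/(-0.148996 - 1.920400)
       = 1.405119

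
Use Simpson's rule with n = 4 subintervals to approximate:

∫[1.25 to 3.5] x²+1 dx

f(x) = x²+1
a = 1.25, b = 3.5, n = 4
h = (b - a)/n = 0.562500

Simpson's rule: (h/3)[f(x₀) + 4f(x₁) + 2f(x₂) + ... + f(xₙ)]

x_0 = 1.2500, f(x_0) = 2.562500, coefficient = 1
x_1 = 1.8125, f(x_1) = 4.285156, coefficient = 4
x_2 = 2.3750, f(x_2) = 6.640625, coefficient = 2
x_3 = 2.9375, f(x_3) = 9.628906, coefficient = 4
x_4 = 3.5000, f(x_4) = 13.250000, coefficient = 1

I ≈ (0.562500/3) × 84.750000 = 15.890625
Exact value: 15.890625
Error: 0.000000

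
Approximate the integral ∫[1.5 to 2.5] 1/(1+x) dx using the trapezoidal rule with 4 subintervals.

f(x) = 1/(1+x)
a = 1.5, b = 2.5, n = 4
h = (b - a)/n = 0.250000

Trapezoidal rule: (h/2)[f(x₀) + 2f(x₁) + 2f(x₂) + ... + f(xₙ)]

x_0 = 1.5000, f(x_0) = 0.400000, coefficient = 1
x_1 = 1.7500, f(x_1) = 0.363636, coefficient = 2
x_2 = 2.0000, f(x_2) = 0.333333, coefficient = 2
x_3 = 2.2500, f(x_3) = 0.307692, coefficient = 2
x_4 = 2.5000, f(x_4) = 0.285714, coefficient = 1

I ≈ (0.250000/2) × 2.695038 = 0.336880
Exact value: 0.336472
Error: 0.000408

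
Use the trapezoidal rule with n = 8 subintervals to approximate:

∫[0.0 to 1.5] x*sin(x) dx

f(x) = x*sin(x)
a = 0.0, b = 1.5, n = 8
h = (b - a)/n = 0.187500

Trapezoidal rule: (h/2)[f(x₀) + 2f(x₁) + 2f(x₂) + ... + f(xₙ)]

x_0 = 0.0000, f(x_0) = 0.000000, coefficient = 1
x_1 = 0.1875, f(x_1) = 0.034951, coefficient = 2
x_2 = 0.3750, f(x_2) = 0.137352, coefficient = 2
x_3 = 0.5625, f(x_3) = 0.299983, coefficient = 2
x_4 = 0.7500, f(x_4) = 0.511229, coefficient = 2
x_5 = 0.9375, f(x_5) = 0.755701, coefficient = 2
x_6 = 1.1250, f(x_6) = 1.015051, coefficient = 2
x_7 = 1.3125, f(x_7) = 1.268960, coefficient = 2
x_8 = 1.5000, f(x_8) = 1.496242, coefficient = 1

I ≈ (0.187500/2) × 9.542696 = 0.894628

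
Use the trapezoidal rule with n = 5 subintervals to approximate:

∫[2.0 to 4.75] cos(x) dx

f(x) = cos(x)
a = 2.0, b = 4.75, n = 5
h = (b - a)/n = 0.550000

Trapezoidal rule: (h/2)[f(x₀) + 2f(x₁) + 2f(x₂) + ... + f(xₙ)]

x_0 = 2.0000, f(x_0) = -0.416147, coefficient = 1
x_1 = 2.5500, f(x_1) = -0.830054, coefficient = 2
x_2 = 3.1000, f(x_2) = -0.999135, coefficient = 2
x_3 = 3.6500, f(x_3) = -0.873521, coefficient = 2
x_4 = 4.2000, f(x_4) = -0.490261, coefficient = 2
x_5 = 4.7500, f(x_5) = 0.037602, coefficient = 1

I ≈ (0.550000/2) × -6.764485 = -1.860234
Exact value: -1.908590
Error: 0.048357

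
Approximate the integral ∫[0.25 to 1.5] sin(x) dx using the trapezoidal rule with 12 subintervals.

f(x) = sin(x)
a = 0.25, b = 1.5, n = 12
h = (b - a)/n = 0.104167

Trapezoidal rule: (h/2)[f(x₀) + 2f(x₁) + 2f(x₂) + ... + f(xₙ)]

x_0 = 0.2500, f(x_0) = 0.247404, coefficient = 1
x_1 = 0.3542, f(x_1) = 0.346809, coefficient = 2
x_2 = 0.4583, f(x_2) = 0.442454, coefficient = 2
x_3 = 0.5625, f(x_3) = 0.533303, coefficient = 2
x_4 = 0.6667, f(x_4) = 0.618370, coefficient = 2
x_5 = 0.7708, f(x_5) = 0.696733, coefficient = 2
x_6 = 0.8750, f(x_6) = 0.767544, coefficient = 2
x_7 = 0.9792, f(x_7) = 0.830033, coefficient = 2
x_8 = 1.0833, f(x_8) = 0.883524, coefficient = 2
x_9 = 1.1875, f(x_9) = 0.927437, coefficient = 2
x_10 = 1.2917, f(x_10) = 0.961296, coefficient = 2
x_11 = 1.3958, f(x_11) = 0.984733, coefficient = 2
x_12 = 1.5000, f(x_12) = 0.997495, coefficient = 1

I ≈ (0.104167/2) × 17.229368 = 0.897363
Exact value: 0.898175
Error: 0.000812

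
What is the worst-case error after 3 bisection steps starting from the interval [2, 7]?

Bisection error bound: |error| ≤ (b-a)/2^n
|error| ≤ (7 - 2)/2^3 = 5/2^3
|error| ≤ 0.6250000000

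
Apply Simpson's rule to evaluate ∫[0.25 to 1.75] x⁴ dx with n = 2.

f(x) = x⁴
a = 0.25, b = 1.75, n = 2
h = (b - a)/n = 0.750000

Simpson's rule: (h/3)[f(x₀) + 4f(x₁) + 2f(x₂) + ... + f(xₙ)]

x_0 = 0.2500, f(x_0) = 0.003906, coefficient = 1
x_1 = 1.0000, f(x_1) = 1.000000, coefficient = 4
x_2 = 1.7500, f(x_2) = 9.378906, coefficient = 1

I ≈ (0.750000/3) × 13.382812 = 3.345703
Exact value: 3.282422
Error: 0.063281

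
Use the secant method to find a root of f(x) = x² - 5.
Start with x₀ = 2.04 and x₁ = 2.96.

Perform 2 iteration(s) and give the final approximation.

f(x) = x² - 5
x₀ = 2.04, x₁ = 2.96

Secant formula: x_{n+1} = x_n - f(x_n)(x_n - x_{n-1})/(f(x_n) - f(x_{n-1}))

Iteration 1:
  f(2.040000) = -0.838400
  f(2.960000) = 3.761600
  x_2 = 2.960000 - 3.761600×(2.960000 - 2.040000)/(3.761600 - (-0.838400))
       = 2.207680
Iteration 2:
  f(2.960000) = 3.761600
  f(2.207680) = -0.126149
  x_3 = 2.207680 - (-0.126149)×(2.207680 - 2.960000)/(-0.126149 - 3.761600)
       = 2.232091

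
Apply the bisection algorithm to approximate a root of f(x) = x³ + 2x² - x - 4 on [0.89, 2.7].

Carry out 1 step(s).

f(x) = x³ + 2x² - x - 4
Initial interval: [0.89, 2.7]

Iteration 1:
  c_1 = (0.890000 + 2.700000)/2 = 1.795000
  f(c_1) = f(1.795000) = 6.432585
  f(a) × f(c) < 0, new interval: [0.890000, 1.795000]

After 1 iteration(s), the approximation is c_1 = 1.795000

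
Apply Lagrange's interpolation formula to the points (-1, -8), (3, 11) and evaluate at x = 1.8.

Lagrange interpolation formula:
P(x) = Σ yᵢ × Lᵢ(x)
where Lᵢ(x) = Π_{j≠i} (x - xⱼ)/(xᵢ - xⱼ)

L_0(1.8) = (1.8 - 3)/(-1 - 3) = 0.300000
L_1(1.8) = (1.8 - (-1))/(3 - (-1)) = 0.700000

P(1.8) = (-8)×L_0(1.8) + 11×L_1(1.8)
P(1.8) = 5.300000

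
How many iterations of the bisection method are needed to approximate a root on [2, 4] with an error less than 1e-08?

We need (b-a)/2^n ≤ 1e-08
(4 - 2)/2^n ≤ 1e-08
2/2^n ≤ 1e-08
2^n ≥ 200000000
n ≥ log₂(200000000) = 27.58
n ≥ 28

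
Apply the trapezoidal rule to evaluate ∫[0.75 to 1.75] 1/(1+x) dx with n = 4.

f(x) = 1/(1+x)
a = 0.75, b = 1.75, n = 4
h = (b - a)/n = 0.250000

Trapezoidal rule: (h/2)[f(x₀) + 2f(x₁) + 2f(x₂) + ... + f(xₙ)]

x_0 = 0.7500, f(x_0) = 0.571429, coefficient = 1
x_1 = 1.0000, f(x_1) = 0.500000, coefficient = 2
x_2 = 1.2500, f(x_2) = 0.444444, coefficient = 2
x_3 = 1.5000, f(x_3) = 0.400000, coefficient = 2
x_4 = 1.7500, f(x_4) = 0.363636, coefficient = 1

I ≈ (0.250000/2) × 3.623954 = 0.452994
Exact value: 0.451985
Error: 0.001009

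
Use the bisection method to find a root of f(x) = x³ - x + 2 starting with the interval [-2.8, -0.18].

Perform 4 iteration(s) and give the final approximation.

f(x) = x³ - x + 2
Initial interval: [-2.8, -0.18]

Iteration 1:
  c_1 = (-2.800000 + (-0.180000))/2 = -1.490000
  f(c_1) = f(-1.490000) = 0.182051
  f(a) × f(c) < 0, new interval: [-2.800000, -1.490000]
Iteration 2:
  c_2 = (-2.800000 + (-1.490000))/2 = -2.145000
  f(c_2) = f(-2.145000) = -5.724199
  f(a) × f(c) ≥ 0, new interval: [-2.145000, -1.490000]
Iteration 3:
  c_3 = (-2.145000 + (-1.490000))/2 = -1.817500
  f(c_3) = f(-1.817500) = -2.186259
  f(a) × f(c) ≥ 0, new interval: [-1.817500, -1.490000]
Iteration 4:
  c_4 = (-1.817500 + (-1.490000))/2 = -1.653750
  f(c_4) = f(-1.653750) = -0.869073
  f(a) × f(c) ≥ 0, new interval: [-1.653750, -1.490000]

After 4 iteration(s), the approximation is c_4 = -1.653750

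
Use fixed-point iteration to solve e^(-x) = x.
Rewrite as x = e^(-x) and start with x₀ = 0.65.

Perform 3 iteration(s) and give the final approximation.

Equation: e^(-x) = x
Fixed-point form: x = e^(-x)
x₀ = 0.65

x_1 = g(0.650000) = 0.522046
x_2 = g(0.522046) = 0.593306
x_3 = g(0.593306) = 0.552498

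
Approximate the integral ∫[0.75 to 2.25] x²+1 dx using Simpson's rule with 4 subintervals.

f(x) = x²+1
a = 0.75, b = 2.25, n = 4
h = (b - a)/n = 0.375000

Simpson's rule: (h/3)[f(x₀) + 4f(x₁) + 2f(x₂) + ... + f(xₙ)]

x_0 = 0.7500, f(x_0) = 1.562500, coefficient = 1
x_1 = 1.1250, f(x_1) = 2.265625, coefficient = 4
x_2 = 1.5000, f(x_2) = 3.250000, coefficient = 2
x_3 = 1.8750, f(x_3) = 4.515625, coefficient = 4
x_4 = 2.2500, f(x_4) = 6.062500, coefficient = 1

I ≈ (0.375000/3) × 41.250000 = 5.156250
Exact value: 5.156250
Error: 0.000000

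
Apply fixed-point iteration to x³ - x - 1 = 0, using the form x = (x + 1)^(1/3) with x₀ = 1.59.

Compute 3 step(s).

Equation: x³ - x - 1 = 0
Fixed-point form: x = (x + 1)^(1/3)
x₀ = 1.59

x_1 = g(1.590000) = 1.373304
x_2 = g(1.373304) = 1.333883
x_3 = g(1.333883) = 1.326457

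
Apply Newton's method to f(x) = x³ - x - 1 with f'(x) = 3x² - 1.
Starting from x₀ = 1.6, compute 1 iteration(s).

f(x) = x³ - x - 1
f'(x) = 3x² - 1
x₀ = 1.6

Newton-Raphson formula: x_{n+1} = x_n - f(x_n)/f'(x_n)

Iteration 1:
  f(1.600000) = 1.496000
  f'(1.600000) = 6.680000
  x_1 = 1.600000 - 1.496000/6.680000 = 1.376048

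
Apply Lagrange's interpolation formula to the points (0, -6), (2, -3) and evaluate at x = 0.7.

Lagrange interpolation formula:
P(x) = Σ yᵢ × Lᵢ(x)
where Lᵢ(x) = Π_{j≠i} (x - xⱼ)/(xᵢ - xⱼ)

L_0(0.7) = (0.7 - 2)/(0 - 2) = 0.650000
L_1(0.7) = (0.7 - 0)/(2 - 0) = 0.350000

P(0.7) = (-6)×L_0(0.7) + (-3)×L_1(0.7)
P(0.7) = -4.950000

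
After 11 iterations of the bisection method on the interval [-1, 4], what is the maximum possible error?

Bisection error bound: |error| ≤ (b-a)/2^n
|error| ≤ (4 - (-1))/2^11 = 5/2^11
|error| ≤ 0.0024414062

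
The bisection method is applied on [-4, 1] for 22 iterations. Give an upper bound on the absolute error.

Bisection error bound: |error| ≤ (b-a)/2^n
|error| ≤ (1 - (-4))/2^22 = 5/2^22
|error| ≤ 0.0000011921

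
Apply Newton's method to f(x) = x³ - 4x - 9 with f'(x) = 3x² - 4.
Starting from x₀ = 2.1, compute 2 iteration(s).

f(x) = x³ - 4x - 9
f'(x) = 3x² - 4
x₀ = 2.1

Newton-Raphson formula: x_{n+1} = x_n - f(x_n)/f'(x_n)

Iteration 1:
  f(2.100000) = -8.139000
  f'(2.100000) = 9.230000
  x_1 = 2.100000 - (-8.139000)/9.230000 = 2.981798
Iteration 2:
  f(2.981798) = 5.584341
  f'(2.981798) = 22.673367
  x_2 = 2.981798 - 5.584341/22.673367 = 2.735503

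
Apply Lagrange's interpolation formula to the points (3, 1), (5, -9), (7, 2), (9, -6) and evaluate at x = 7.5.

Lagrange interpolation formula:
P(x) = Σ yᵢ × Lᵢ(x)
where Lᵢ(x) = Π_{j≠i} (x - xⱼ)/(xᵢ - xⱼ)

L_0(7.5) = (7.5 - 5)/(3 - 5) × (7.5 - 7)/(3 - 7) × (7.5 - 9)/(3 - 9) = 0.039062
L_1(7.5) = (7.5 - 3)/(5 - 3) × (7.5 - 7)/(5 - 7) × (7.5 - 9)/(5 - 9) = -0.210938
L_2(7.5) = (7.5 - 3)/(7 - 3) × (7.5 - 5)/(7 - 5) × (7.5 - 9)/(7 - 9) = 1.054688
L_3(7.5) = (7.5 - 3)/(9 - 3) × (7.5 - 5)/(9 - 5) × (7.5 - 7)/(9 - 7) = 0.117188

P(7.5) = 1×L_0(7.5) + (-9)×L_1(7.5) + 2×L_2(7.5) + (-6)×L_3(7.5)
P(7.5) = 3.343750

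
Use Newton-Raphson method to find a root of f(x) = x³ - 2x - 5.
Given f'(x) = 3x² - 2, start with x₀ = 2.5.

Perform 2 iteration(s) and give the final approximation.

f(x) = x³ - 2x - 5
f'(x) = 3x² - 2
x₀ = 2.5

Newton-Raphson formula: x_{n+1} = x_n - f(x_n)/f'(x_n)

Iteration 1:
  f(2.500000) = 5.625000
  f'(2.500000) = 16.750000
  x_1 = 2.500000 - 5.625000/16.750000 = 2.164179
Iteration 2:
  f(2.164179) = 0.807945
  f'(2.164179) = 12.051014
  x_2 = 2.164179 - 0.807945/12.051014 = 2.097135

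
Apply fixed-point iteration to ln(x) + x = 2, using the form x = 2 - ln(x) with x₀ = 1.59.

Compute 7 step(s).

Equation: ln(x) + x = 2
Fixed-point form: x = 2 - ln(x)
x₀ = 1.59

x_1 = g(1.590000) = 1.536266
x_2 = g(1.536266) = 1.570645
x_3 = g(1.570645) = 1.548514
x_4 = g(1.548514) = 1.562705
x_5 = g(1.562705) = 1.553582
x_6 = g(1.553582) = 1.559437
x_7 = g(1.559437) = 1.555675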